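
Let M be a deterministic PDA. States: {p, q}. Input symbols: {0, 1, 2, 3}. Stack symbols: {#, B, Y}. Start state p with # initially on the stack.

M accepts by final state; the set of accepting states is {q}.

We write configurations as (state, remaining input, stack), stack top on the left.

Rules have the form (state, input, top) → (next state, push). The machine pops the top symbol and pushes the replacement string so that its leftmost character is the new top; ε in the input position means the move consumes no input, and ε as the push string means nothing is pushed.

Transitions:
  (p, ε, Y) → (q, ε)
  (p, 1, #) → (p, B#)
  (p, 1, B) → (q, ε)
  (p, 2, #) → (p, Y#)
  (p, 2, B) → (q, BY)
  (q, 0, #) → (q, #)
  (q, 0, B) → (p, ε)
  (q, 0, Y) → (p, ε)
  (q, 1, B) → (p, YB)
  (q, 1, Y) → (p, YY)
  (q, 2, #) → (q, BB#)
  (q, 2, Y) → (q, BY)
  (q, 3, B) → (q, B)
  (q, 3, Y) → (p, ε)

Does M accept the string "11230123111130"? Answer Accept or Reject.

(p, 11230123111130, #)
  read 1, top #: go to p, push B# → (p, 1230123111130, B#)
  read 1, top B: go to q, push ε → (q, 230123111130, #)
  read 2, top #: go to q, push BB# → (q, 30123111130, BB#)
  read 3, top B: go to q, push B → (q, 0123111130, BB#)
  read 0, top B: go to p, push ε → (p, 123111130, B#)
  read 1, top B: go to q, push ε → (q, 23111130, #)
  read 2, top #: go to q, push BB# → (q, 3111130, BB#)
  read 3, top B: go to q, push B → (q, 111130, BB#)
  read 1, top B: go to p, push YB → (p, 11130, YBB#)
  ε-move, top Y: go to q, push ε → (q, 11130, BB#)
  read 1, top B: go to p, push YB → (p, 1130, YBB#)
  ε-move, top Y: go to q, push ε → (q, 1130, BB#)
  read 1, top B: go to p, push YB → (p, 130, YBB#)
  ε-move, top Y: go to q, push ε → (q, 130, BB#)
  read 1, top B: go to p, push YB → (p, 30, YBB#)
  ε-move, top Y: go to q, push ε → (q, 30, BB#)
  read 3, top B: go to q, push B → (q, 0, BB#)
  read 0, top B: go to p, push ε → (p, ε, B#)
All input consumed; state p ∉ F and no further ε-move applies.

Reject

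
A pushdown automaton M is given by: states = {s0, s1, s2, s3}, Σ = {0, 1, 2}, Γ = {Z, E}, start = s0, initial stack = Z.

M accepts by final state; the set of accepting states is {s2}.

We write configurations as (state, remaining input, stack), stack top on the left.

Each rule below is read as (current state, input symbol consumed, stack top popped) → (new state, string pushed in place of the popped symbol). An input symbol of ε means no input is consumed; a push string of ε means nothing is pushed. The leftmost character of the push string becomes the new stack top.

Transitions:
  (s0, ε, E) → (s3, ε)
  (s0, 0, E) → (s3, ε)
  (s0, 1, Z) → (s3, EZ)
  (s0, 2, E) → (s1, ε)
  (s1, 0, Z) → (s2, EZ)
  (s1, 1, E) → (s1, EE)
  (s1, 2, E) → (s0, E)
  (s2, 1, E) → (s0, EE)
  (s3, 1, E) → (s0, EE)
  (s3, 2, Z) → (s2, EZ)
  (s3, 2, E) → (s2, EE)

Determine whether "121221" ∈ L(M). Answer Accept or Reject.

No computation consumes all input and reaches a final state.

Reject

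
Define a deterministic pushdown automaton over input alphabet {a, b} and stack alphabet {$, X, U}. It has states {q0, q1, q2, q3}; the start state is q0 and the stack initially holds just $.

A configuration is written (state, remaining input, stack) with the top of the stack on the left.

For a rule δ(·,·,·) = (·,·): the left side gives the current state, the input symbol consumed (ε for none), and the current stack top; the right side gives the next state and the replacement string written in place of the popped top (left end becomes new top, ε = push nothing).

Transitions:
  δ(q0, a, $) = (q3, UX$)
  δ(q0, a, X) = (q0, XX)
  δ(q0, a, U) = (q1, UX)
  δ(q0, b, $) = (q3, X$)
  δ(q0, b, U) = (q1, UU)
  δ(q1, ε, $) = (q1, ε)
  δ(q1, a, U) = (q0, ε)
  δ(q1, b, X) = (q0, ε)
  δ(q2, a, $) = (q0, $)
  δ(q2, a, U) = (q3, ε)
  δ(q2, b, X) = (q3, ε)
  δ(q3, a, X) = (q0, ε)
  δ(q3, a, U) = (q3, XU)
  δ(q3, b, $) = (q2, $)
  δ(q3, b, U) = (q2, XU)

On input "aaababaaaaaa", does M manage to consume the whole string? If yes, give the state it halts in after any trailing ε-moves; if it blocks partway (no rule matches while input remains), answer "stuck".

(q0, aaababaaaaaa, $) ⊢ (q3, aababaaaaaa, UX$) ⊢ (q3, ababaaaaaa, XUX$) ⊢ (q0, babaaaaaa, UX$) ⊢ (q1, abaaaaaa, UUX$) ⊢ (q0, baaaaaa, UX$) ⊢ (q1, aaaaaa, UUX$) ⊢ (q0, aaaaa, UX$) ⊢ (q1, aaaa, UXX$) ⊢ (q0, aaa, XX$) ⊢ (q0, aa, XXX$) ⊢ (q0, a, XXXX$) ⊢ (q0, ε, XXXXX$)
All input consumed; M is in state q0.

q0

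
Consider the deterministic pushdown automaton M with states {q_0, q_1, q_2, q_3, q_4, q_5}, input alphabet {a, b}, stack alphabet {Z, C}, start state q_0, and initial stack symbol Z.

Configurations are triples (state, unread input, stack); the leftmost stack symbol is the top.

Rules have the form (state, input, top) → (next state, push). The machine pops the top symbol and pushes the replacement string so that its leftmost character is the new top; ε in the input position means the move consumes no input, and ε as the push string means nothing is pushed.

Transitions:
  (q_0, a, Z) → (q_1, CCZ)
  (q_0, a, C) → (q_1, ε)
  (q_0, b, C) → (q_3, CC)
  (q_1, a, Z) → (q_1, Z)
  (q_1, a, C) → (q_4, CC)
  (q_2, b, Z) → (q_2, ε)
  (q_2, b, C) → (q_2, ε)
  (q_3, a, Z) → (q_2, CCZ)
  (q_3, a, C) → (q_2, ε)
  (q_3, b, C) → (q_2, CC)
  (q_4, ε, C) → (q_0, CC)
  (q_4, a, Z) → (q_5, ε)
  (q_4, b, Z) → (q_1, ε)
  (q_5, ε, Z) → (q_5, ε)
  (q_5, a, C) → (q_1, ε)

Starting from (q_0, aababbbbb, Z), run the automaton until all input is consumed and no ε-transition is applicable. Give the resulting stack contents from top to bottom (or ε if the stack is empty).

ε

(q_0, aababbbbb, Z) ⊢ (q_1, ababbbbb, CCZ) ⊢ (q_4, babbbbb, CCCZ) ⊢ (q_0, babbbbb, CCCCZ) ⊢ (q_3, abbbbb, CCCCCZ) ⊢ (q_2, bbbbb, CCCCZ) ⊢ (q_2, bbbb, CCCZ) ⊢ (q_2, bbb, CCZ) ⊢ (q_2, bb, CZ) ⊢ (q_2, b, Z) ⊢ (q_2, ε, ε)
All input consumed in state q_2 with stack ε.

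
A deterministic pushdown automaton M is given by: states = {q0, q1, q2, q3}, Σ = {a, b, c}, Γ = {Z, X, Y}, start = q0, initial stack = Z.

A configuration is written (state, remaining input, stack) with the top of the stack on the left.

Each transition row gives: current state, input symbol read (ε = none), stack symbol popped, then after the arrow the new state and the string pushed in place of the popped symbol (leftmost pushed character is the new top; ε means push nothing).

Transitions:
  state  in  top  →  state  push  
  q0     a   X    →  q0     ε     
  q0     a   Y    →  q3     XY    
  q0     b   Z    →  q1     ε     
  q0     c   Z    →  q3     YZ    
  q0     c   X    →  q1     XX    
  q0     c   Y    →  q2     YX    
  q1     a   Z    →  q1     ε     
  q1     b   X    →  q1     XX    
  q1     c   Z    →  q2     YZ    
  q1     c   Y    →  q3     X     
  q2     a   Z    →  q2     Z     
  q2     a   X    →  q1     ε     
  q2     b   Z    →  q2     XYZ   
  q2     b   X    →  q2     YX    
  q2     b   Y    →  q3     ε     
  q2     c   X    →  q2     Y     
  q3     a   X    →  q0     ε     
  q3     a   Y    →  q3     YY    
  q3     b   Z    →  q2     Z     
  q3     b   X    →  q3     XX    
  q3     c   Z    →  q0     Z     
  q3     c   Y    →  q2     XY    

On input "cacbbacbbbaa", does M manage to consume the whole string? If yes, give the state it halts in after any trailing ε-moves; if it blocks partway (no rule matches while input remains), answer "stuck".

q0

(q0, cacbbacbbbaa, Z)
  read c, top Z: go to q3, push YZ → (q3, acbbacbbbaa, YZ)
  read a, top Y: go to q3, push YY → (q3, cbbacbbbaa, YYZ)
  read c, top Y: go to q2, push XY → (q2, bbacbbbaa, XYYZ)
  read b, top X: go to q2, push YX → (q2, bacbbbaa, YXYYZ)
  read b, top Y: go to q3, push ε → (q3, acbbbaa, XYYZ)
  read a, top X: go to q0, push ε → (q0, cbbbaa, YYZ)
  read c, top Y: go to q2, push YX → (q2, bbbaa, YXYZ)
  read b, top Y: go to q3, push ε → (q3, bbaa, XYZ)
  read b, top X: go to q3, push XX → (q3, baa, XXYZ)
  read b, top X: go to q3, push XX → (q3, aa, XXXYZ)
  read a, top X: go to q0, push ε → (q0, a, XXYZ)
  read a, top X: go to q0, push ε → (q0, ε, XYZ)
All input consumed; M is in state q0.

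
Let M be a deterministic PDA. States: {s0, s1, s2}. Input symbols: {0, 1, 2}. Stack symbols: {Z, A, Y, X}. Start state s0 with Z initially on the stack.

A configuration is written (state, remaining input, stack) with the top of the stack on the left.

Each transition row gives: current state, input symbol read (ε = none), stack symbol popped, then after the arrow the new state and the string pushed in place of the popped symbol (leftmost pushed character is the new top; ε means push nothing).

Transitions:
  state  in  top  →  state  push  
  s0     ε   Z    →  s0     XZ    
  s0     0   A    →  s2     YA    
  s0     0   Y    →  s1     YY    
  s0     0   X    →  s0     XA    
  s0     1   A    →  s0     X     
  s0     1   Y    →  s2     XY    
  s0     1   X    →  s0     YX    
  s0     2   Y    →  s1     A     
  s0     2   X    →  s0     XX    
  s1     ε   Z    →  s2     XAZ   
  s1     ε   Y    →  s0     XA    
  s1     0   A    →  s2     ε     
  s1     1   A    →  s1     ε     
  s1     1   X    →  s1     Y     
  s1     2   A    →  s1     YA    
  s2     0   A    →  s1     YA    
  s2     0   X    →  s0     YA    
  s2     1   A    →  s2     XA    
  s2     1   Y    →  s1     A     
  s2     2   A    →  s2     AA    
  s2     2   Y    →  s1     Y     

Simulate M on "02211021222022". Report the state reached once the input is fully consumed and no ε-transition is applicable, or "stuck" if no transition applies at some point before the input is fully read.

(s0, 02211021222022, Z) ⊢ (s0, 02211021222022, XZ) ⊢ (s0, 2211021222022, XAZ) ⊢ (s0, 211021222022, XXAZ) ⊢ (s0, 11021222022, XXXAZ) ⊢ (s0, 1021222022, YXXXAZ) ⊢ (s2, 021222022, XYXXXAZ) ⊢ (s0, 21222022, YAYXXXAZ) ⊢ (s1, 1222022, AAYXXXAZ) ⊢ (s1, 222022, AYXXXAZ) ⊢ (s1, 22022, YAYXXXAZ) ⊢ (s0, 22022, XAAYXXXAZ) ⊢ (s0, 2022, XXAAYXXXAZ) ⊢ (s0, 022, XXXAAYXXXAZ) ⊢ (s0, 22, XAXXAAYXXXAZ) ⊢ (s0, 2, XXAXXAAYXXXAZ) ⊢ (s0, ε, XXXAXXAAYXXXAZ)
All input consumed; M is in state s0.

s0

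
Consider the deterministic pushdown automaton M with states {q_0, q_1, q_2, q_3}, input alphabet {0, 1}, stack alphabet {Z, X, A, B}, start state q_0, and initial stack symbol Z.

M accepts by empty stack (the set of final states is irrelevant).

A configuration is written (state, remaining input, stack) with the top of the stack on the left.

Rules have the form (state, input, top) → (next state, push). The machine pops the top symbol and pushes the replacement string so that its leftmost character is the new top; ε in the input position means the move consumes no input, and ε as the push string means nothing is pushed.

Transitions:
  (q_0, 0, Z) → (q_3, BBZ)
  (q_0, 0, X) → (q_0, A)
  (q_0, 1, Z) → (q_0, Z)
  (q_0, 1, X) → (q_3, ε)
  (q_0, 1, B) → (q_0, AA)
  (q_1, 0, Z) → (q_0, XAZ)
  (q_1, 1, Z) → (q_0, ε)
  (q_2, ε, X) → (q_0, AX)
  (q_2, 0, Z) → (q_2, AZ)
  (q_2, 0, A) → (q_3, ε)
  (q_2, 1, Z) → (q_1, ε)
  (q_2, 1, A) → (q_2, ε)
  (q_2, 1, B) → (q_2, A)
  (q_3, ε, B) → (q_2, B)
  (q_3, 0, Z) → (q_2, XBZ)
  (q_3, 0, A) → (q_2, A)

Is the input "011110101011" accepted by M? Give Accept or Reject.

Accept

(q_0, 011110101011, Z)
  read 0, top Z: go to q_3, push BBZ → (q_3, 11110101011, BBZ)
  ε-move, top B: go to q_2, push B → (q_2, 11110101011, BBZ)
  read 1, top B: go to q_2, push A → (q_2, 1110101011, ABZ)
  read 1, top A: go to q_2, push ε → (q_2, 110101011, BZ)
  read 1, top B: go to q_2, push A → (q_2, 10101011, AZ)
  read 1, top A: go to q_2, push ε → (q_2, 0101011, Z)
  read 0, top Z: go to q_2, push AZ → (q_2, 101011, AZ)
  read 1, top A: go to q_2, push ε → (q_2, 01011, Z)
  read 0, top Z: go to q_2, push AZ → (q_2, 1011, AZ)
  read 1, top A: go to q_2, push ε → (q_2, 011, Z)
  read 0, top Z: go to q_2, push AZ → (q_2, 11, AZ)
  read 1, top A: go to q_2, push ε → (q_2, 1, Z)
  read 1, top Z: go to q_1, push ε → (q_1, ε, ε)
All input consumed and the stack is empty.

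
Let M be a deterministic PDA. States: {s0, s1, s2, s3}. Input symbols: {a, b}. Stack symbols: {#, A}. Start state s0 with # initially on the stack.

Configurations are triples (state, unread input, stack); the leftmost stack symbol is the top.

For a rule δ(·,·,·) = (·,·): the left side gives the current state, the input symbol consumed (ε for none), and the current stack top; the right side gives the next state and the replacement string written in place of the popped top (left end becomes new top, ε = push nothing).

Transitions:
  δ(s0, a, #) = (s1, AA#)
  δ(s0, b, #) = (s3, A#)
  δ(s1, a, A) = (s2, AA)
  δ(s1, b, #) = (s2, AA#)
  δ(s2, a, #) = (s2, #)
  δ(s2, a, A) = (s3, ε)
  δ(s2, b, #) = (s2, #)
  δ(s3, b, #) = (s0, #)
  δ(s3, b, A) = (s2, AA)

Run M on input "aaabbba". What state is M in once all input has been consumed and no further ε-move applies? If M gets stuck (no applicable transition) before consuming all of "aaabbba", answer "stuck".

stuck

(s0, aaabbba, #) ⊢ (s1, aabbba, AA#) ⊢ (s2, abbba, AAA#) ⊢ (s3, bbba, AA#) ⊢ (s2, bba, AAA#)
No transition for (s2, b, top A); M blocks with input bba remaining.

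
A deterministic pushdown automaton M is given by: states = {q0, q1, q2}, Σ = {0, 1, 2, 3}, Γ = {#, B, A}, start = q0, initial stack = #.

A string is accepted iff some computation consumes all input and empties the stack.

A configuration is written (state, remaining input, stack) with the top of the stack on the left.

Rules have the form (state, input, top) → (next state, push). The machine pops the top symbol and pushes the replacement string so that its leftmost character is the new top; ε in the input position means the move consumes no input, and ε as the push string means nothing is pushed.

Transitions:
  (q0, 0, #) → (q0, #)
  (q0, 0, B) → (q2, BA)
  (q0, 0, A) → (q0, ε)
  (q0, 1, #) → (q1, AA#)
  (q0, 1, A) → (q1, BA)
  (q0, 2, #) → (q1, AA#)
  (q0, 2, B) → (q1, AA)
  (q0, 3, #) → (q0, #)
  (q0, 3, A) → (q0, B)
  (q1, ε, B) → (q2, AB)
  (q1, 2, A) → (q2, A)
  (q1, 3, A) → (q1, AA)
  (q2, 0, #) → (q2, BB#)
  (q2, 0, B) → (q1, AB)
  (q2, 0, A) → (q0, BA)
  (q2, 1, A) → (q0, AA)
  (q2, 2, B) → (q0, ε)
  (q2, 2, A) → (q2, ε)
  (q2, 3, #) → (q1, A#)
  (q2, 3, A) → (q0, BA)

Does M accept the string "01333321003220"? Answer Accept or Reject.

Reject

(q0, 01333321003220, #) ⊢ (q0, 1333321003220, #) ⊢ (q1, 333321003220, AA#) ⊢ (q1, 33321003220, AAA#) ⊢ (q1, 3321003220, AAAA#) ⊢ (q1, 321003220, AAAAA#) ⊢ (q1, 21003220, AAAAAA#) ⊢ (q2, 1003220, AAAAAA#) ⊢ (q0, 003220, AAAAAAA#) ⊢ (q0, 03220, AAAAAA#) ⊢ (q0, 3220, AAAAA#) ⊢ (q0, 220, BAAAA#) ⊢ (q1, 20, AAAAAA#) ⊢ (q2, 0, AAAAAA#) ⊢ (q0, ε, BAAAAAA#)
All input consumed; stack is BAAAAAA#, not empty, and no further ε-move applies.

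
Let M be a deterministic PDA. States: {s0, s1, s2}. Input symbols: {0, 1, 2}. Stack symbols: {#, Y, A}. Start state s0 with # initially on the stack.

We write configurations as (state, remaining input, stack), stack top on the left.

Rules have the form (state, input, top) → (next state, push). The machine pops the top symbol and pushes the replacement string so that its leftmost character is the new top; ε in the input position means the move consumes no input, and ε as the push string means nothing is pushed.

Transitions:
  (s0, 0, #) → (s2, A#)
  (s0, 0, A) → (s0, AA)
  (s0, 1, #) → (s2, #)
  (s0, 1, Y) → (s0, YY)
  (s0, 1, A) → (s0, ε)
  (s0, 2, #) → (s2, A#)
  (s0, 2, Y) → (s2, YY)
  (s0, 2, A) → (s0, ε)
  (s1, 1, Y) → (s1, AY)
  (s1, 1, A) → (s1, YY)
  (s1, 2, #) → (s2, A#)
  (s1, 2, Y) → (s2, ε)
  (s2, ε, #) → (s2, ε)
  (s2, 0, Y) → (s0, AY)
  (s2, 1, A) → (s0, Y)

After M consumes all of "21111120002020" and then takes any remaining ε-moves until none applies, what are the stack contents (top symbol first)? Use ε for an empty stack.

AAAYYYYYY#

(s0, 21111120002020, #) ⊢ (s2, 1111120002020, A#) ⊢ (s0, 111120002020, Y#) ⊢ (s0, 11120002020, YY#) ⊢ (s0, 1120002020, YYY#) ⊢ (s0, 120002020, YYYY#) ⊢ (s0, 20002020, YYYYY#) ⊢ (s2, 0002020, YYYYYY#) ⊢ (s0, 002020, AYYYYYY#) ⊢ (s0, 02020, AAYYYYYY#) ⊢ (s0, 2020, AAAYYYYYY#) ⊢ (s0, 020, AAYYYYYY#) ⊢ (s0, 20, AAAYYYYYY#) ⊢ (s0, 0, AAYYYYYY#) ⊢ (s0, ε, AAAYYYYYY#)
All input consumed in state s0 with stack AAAYYYYYY#.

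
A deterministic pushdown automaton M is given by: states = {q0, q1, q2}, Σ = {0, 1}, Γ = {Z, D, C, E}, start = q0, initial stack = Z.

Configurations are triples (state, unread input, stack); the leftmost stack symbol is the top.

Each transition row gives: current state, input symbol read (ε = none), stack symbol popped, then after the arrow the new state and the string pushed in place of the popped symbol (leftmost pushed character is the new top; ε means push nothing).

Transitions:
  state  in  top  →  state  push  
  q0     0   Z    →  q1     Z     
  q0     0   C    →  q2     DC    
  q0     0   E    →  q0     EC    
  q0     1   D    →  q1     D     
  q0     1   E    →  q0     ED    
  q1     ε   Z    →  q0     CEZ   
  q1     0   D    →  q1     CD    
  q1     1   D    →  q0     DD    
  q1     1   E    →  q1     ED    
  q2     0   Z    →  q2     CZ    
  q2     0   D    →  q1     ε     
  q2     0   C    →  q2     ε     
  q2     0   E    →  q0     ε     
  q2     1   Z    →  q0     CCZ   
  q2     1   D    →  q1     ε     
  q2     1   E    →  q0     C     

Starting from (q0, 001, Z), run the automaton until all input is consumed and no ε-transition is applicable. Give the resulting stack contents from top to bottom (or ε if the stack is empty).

(q0, 001, Z)
  read 0, top Z: go to q1, push Z → (q1, 01, Z)
  ε-move, top Z: go to q0, push CEZ → (q0, 01, CEZ)
  read 0, top C: go to q2, push DC → (q2, 1, DCEZ)
  read 1, top D: go to q1, push ε → (q1, ε, CEZ)
All input consumed in state q1 with stack CEZ.

CEZ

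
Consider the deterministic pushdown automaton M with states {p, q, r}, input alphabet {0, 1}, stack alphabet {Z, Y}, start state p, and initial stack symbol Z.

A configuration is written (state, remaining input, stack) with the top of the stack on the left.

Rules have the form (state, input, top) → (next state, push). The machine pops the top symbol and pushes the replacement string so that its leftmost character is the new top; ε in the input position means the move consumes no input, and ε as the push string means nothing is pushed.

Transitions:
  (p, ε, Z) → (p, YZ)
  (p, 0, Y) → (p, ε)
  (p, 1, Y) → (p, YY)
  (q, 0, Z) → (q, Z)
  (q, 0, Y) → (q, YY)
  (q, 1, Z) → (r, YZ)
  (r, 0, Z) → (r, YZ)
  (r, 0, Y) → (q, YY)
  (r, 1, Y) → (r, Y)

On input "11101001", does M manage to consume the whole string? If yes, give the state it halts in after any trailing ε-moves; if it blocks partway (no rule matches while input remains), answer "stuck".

p

(p, 11101001, Z) ⊢ (p, 11101001, YZ) ⊢ (p, 1101001, YYZ) ⊢ (p, 101001, YYYZ) ⊢ (p, 01001, YYYYZ) ⊢ (p, 1001, YYYZ) ⊢ (p, 001, YYYYZ) ⊢ (p, 01, YYYZ) ⊢ (p, 1, YYZ) ⊢ (p, ε, YYYZ)
All input consumed; M is in state p.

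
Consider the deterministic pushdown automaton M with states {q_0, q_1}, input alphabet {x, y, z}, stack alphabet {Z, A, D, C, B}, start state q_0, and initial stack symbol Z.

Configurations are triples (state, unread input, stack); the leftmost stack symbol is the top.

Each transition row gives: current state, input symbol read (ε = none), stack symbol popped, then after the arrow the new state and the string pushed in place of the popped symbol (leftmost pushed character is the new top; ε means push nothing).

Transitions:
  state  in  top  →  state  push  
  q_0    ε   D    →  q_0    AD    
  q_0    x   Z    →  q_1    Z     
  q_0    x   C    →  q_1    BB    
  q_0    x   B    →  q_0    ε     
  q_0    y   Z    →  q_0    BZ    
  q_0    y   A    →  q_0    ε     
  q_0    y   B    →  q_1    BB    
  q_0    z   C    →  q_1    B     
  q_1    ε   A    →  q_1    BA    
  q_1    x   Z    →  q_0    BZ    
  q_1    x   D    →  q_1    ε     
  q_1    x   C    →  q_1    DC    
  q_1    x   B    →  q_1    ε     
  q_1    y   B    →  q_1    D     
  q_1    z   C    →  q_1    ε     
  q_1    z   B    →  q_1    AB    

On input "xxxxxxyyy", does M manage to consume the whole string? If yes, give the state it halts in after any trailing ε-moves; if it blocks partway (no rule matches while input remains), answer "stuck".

q_1

(q_0, xxxxxxyyy, Z)
  read x, top Z: go to q_1, push Z → (q_1, xxxxxyyy, Z)
  read x, top Z: go to q_0, push BZ → (q_0, xxxxyyy, BZ)
  read x, top B: go to q_0, push ε → (q_0, xxxyyy, Z)
  read x, top Z: go to q_1, push Z → (q_1, xxyyy, Z)
  read x, top Z: go to q_0, push BZ → (q_0, xyyy, BZ)
  read x, top B: go to q_0, push ε → (q_0, yyy, Z)
  read y, top Z: go to q_0, push BZ → (q_0, yy, BZ)
  read y, top B: go to q_1, push BB → (q_1, y, BBZ)
  read y, top B: go to q_1, push D → (q_1, ε, DBZ)
All input consumed; M is in state q_1.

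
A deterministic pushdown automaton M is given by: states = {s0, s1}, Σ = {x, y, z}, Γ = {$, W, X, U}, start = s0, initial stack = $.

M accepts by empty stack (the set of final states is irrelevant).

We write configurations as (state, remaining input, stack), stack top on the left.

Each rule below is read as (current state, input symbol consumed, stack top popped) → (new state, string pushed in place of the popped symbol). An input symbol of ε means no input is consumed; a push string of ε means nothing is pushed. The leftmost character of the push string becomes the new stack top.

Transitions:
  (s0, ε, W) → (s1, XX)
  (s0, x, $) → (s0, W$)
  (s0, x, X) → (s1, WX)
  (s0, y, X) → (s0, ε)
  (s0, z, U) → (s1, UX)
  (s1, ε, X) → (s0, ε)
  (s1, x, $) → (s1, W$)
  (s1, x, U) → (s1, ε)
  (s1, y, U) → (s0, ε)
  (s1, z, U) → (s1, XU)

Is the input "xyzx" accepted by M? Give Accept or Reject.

Reject

(s0, xyzx, $) ⊢ (s0, yzx, W$) ⊢ (s1, yzx, XX$) ⊢ (s0, yzx, X$) ⊢ (s0, zx, $)
No transition applies at (s0, zx, $); input not fully consumed.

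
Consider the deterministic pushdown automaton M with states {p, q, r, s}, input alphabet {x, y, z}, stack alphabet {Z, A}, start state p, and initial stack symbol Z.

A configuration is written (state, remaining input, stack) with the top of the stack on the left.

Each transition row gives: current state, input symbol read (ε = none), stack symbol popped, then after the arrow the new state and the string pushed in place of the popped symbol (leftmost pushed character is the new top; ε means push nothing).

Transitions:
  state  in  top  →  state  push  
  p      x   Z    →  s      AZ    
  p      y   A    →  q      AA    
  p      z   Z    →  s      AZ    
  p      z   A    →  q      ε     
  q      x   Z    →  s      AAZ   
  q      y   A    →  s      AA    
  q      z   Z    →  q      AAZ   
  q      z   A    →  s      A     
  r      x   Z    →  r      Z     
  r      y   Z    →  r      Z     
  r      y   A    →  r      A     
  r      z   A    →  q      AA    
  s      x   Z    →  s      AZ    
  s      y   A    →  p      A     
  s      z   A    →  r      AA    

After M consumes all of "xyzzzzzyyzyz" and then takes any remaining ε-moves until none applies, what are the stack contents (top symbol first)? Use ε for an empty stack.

(p, xyzzzzzyyzyz, Z)
  read x, top Z: go to s, push AZ → (s, yzzzzzyyzyz, AZ)
  read y, top A: go to p, push A → (p, zzzzzyyzyz, AZ)
  read z, top A: go to q, push ε → (q, zzzzyyzyz, Z)
  read z, top Z: go to q, push AAZ → (q, zzzyyzyz, AAZ)
  read z, top A: go to s, push A → (s, zzyyzyz, AAZ)
  read z, top A: go to r, push AA → (r, zyyzyz, AAAZ)
  read z, top A: go to q, push AA → (q, yyzyz, AAAAZ)
  read y, top A: go to s, push AA → (s, yzyz, AAAAAZ)
  read y, top A: go to p, push A → (p, zyz, AAAAAZ)
  read z, top A: go to q, push ε → (q, yz, AAAAZ)
  read y, top A: go to s, push AA → (s, z, AAAAAZ)
  read z, top A: go to r, push AA → (r, ε, AAAAAAZ)
All input consumed in state r with stack AAAAAAZ.

AAAAAAZ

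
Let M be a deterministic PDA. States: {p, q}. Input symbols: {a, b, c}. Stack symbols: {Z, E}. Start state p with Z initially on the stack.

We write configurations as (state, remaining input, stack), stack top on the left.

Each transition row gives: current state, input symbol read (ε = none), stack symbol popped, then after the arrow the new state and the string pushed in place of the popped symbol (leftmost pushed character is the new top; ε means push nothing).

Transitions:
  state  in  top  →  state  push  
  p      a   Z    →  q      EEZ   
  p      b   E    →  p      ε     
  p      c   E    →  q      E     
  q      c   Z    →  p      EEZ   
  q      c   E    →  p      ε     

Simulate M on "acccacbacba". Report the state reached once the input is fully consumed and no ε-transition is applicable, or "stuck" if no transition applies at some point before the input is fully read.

(p, acccacbacba, Z)
  read a, top Z: go to q, push EEZ → (q, cccacbacba, EEZ)
  read c, top E: go to p, push ε → (p, ccacbacba, EZ)
  read c, top E: go to q, push E → (q, cacbacba, EZ)
  read c, top E: go to p, push ε → (p, acbacba, Z)
  read a, top Z: go to q, push EEZ → (q, cbacba, EEZ)
  read c, top E: go to p, push ε → (p, bacba, EZ)
  read b, top E: go to p, push ε → (p, acba, Z)
  read a, top Z: go to q, push EEZ → (q, cba, EEZ)
  read c, top E: go to p, push ε → (p, ba, EZ)
  read b, top E: go to p, push ε → (p, a, Z)
  read a, top Z: go to q, push EEZ → (q, ε, EEZ)
All input consumed; M is in state q.

q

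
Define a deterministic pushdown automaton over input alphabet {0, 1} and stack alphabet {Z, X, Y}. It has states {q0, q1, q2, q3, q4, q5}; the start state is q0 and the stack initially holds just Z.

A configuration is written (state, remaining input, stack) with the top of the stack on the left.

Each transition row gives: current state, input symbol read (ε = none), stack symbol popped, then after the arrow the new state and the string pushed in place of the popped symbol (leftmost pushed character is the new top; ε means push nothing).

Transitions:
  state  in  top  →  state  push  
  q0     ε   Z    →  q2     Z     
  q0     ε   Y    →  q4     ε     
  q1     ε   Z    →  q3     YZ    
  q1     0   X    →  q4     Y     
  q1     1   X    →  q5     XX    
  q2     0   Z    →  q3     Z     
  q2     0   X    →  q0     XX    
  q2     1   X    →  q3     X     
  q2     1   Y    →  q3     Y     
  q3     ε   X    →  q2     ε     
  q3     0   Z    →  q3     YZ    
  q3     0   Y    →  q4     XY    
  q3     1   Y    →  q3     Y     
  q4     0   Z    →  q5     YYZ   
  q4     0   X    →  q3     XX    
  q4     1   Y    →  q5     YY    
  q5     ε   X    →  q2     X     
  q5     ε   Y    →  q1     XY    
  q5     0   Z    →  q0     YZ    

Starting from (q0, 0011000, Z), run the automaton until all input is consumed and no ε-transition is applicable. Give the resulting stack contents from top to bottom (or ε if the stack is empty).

(q0, 0011000, Z)
  ε-move, top Z: go to q2, push Z → (q2, 0011000, Z)
  read 0, top Z: go to q3, push Z → (q3, 011000, Z)
  read 0, top Z: go to q3, push YZ → (q3, 11000, YZ)
  read 1, top Y: go to q3, push Y → (q3, 1000, YZ)
  read 1, top Y: go to q3, push Y → (q3, 000, YZ)
  read 0, top Y: go to q4, push XY → (q4, 00, XYZ)
  read 0, top X: go to q3, push XX → (q3, 0, XXYZ)
  ε-move, top X: go to q2, push ε → (q2, 0, XYZ)
  read 0, top X: go to q0, push XX → (q0, ε, XXYZ)
All input consumed in state q0 with stack XXYZ.

XXYZ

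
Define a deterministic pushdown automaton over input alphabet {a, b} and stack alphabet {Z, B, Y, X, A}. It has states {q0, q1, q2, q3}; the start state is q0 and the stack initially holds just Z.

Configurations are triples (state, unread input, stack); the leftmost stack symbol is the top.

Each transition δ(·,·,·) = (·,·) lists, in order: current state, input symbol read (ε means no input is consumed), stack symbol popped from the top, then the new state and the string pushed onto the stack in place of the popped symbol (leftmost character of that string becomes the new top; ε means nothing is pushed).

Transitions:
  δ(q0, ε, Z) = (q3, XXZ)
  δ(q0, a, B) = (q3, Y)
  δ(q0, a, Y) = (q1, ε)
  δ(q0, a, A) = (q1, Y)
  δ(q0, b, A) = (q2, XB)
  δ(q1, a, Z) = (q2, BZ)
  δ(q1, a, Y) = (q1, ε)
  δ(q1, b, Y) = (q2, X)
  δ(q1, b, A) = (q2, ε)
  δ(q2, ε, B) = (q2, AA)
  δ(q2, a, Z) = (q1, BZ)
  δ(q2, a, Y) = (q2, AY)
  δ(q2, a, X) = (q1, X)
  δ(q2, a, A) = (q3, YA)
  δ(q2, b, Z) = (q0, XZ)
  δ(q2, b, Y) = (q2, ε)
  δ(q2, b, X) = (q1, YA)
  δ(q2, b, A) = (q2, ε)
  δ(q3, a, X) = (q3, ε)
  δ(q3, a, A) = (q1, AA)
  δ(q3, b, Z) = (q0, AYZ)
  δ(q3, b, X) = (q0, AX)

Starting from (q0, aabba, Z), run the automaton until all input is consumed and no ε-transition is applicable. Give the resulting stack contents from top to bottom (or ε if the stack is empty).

(q0, aabba, Z)
  ε-move, top Z: go to q3, push XXZ → (q3, aabba, XXZ)
  read a, top X: go to q3, push ε → (q3, abba, XZ)
  read a, top X: go to q3, push ε → (q3, bba, Z)
  read b, top Z: go to q0, push AYZ → (q0, ba, AYZ)
  read b, top A: go to q2, push XB → (q2, a, XBYZ)
  read a, top X: go to q1, push X → (q1, ε, XBYZ)
All input consumed in state q1 with stack XBYZ.

XBYZ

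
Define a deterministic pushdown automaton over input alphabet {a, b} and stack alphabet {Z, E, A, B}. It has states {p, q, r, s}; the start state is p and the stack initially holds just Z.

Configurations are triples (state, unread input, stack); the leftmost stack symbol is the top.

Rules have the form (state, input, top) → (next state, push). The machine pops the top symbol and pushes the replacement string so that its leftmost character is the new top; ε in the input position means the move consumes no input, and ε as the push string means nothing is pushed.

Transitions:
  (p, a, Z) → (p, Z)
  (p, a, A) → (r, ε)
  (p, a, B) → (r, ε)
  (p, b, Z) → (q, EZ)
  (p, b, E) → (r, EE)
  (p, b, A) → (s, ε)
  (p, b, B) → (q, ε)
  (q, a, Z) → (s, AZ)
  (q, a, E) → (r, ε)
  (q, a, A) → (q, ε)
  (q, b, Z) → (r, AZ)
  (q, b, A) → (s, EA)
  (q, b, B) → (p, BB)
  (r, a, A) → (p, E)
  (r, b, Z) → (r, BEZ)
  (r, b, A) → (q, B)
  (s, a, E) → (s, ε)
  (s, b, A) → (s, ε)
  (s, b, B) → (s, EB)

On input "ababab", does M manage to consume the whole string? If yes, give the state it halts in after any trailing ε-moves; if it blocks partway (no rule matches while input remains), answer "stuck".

stuck

(p, ababab, Z) ⊢ (p, babab, Z) ⊢ (q, abab, EZ) ⊢ (r, bab, Z) ⊢ (r, ab, BEZ)
No transition for (r, a, top B); M blocks with input ab remaining.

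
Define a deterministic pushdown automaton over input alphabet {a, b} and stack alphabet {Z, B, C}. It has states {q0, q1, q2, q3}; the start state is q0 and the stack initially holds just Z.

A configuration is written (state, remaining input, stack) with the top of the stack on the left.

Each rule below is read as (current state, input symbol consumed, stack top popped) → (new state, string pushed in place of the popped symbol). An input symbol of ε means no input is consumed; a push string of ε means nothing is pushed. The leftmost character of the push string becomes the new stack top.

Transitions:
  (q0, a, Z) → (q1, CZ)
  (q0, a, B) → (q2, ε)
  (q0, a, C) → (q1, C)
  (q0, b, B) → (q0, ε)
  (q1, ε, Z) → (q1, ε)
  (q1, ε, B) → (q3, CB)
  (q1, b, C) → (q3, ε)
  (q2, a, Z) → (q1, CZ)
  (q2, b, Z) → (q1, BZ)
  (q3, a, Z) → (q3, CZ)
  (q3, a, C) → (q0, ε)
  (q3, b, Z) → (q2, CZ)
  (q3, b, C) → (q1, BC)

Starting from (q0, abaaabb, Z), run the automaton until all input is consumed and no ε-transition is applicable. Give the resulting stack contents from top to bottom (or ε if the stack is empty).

CZ

(q0, abaaabb, Z)
  read a, top Z: go to q1, push CZ → (q1, baaabb, CZ)
  read b, top C: go to q3, push ε → (q3, aaabb, Z)
  read a, top Z: go to q3, push CZ → (q3, aabb, CZ)
  read a, top C: go to q0, push ε → (q0, abb, Z)
  read a, top Z: go to q1, push CZ → (q1, bb, CZ)
  read b, top C: go to q3, push ε → (q3, b, Z)
  read b, top Z: go to q2, push CZ → (q2, ε, CZ)
All input consumed in state q2 with stack CZ.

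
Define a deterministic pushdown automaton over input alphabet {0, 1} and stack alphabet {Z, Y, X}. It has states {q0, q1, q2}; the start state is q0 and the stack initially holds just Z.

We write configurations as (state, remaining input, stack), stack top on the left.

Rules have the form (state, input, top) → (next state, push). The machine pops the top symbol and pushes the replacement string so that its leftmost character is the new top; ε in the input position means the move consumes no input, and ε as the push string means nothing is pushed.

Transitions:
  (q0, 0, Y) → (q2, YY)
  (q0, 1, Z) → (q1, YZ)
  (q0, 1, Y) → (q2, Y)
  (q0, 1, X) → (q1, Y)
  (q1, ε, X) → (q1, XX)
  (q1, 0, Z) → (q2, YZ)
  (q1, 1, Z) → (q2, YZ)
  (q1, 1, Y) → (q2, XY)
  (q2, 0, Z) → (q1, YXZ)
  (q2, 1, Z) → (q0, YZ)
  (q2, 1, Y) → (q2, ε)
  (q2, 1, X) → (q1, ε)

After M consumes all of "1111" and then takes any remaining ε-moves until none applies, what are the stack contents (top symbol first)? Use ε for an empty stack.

XYZ

(q0, 1111, Z) ⊢ (q1, 111, YZ) ⊢ (q2, 11, XYZ) ⊢ (q1, 1, YZ) ⊢ (q2, ε, XYZ)
All input consumed in state q2 with stack XYZ.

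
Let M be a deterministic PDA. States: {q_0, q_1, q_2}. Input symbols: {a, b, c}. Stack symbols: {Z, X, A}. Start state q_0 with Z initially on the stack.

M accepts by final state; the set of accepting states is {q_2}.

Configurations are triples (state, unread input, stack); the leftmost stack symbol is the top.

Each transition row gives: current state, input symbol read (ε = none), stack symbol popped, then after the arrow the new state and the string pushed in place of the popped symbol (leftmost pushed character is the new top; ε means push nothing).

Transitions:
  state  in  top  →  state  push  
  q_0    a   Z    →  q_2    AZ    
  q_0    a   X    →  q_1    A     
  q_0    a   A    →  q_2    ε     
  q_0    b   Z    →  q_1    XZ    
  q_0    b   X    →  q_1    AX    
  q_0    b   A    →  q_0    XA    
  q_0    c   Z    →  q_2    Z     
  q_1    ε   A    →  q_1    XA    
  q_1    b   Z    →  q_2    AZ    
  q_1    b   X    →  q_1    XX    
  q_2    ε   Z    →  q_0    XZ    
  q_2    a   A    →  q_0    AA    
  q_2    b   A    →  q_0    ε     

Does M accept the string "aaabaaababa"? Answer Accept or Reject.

(q_0, aaabaaababa, Z) ⊢ (q_2, aabaaababa, AZ) ⊢ (q_0, abaaababa, AAZ) ⊢ (q_2, baaababa, AZ) ⊢ (q_0, aaababa, Z) ⊢ (q_2, aababa, AZ) ⊢ (q_0, ababa, AAZ) ⊢ (q_2, baba, AZ) ⊢ (q_0, aba, Z) ⊢ (q_2, ba, AZ) ⊢ (q_0, a, Z) ⊢ (q_2, ε, AZ)
All input consumed; state q_2 ∈ F.

Accept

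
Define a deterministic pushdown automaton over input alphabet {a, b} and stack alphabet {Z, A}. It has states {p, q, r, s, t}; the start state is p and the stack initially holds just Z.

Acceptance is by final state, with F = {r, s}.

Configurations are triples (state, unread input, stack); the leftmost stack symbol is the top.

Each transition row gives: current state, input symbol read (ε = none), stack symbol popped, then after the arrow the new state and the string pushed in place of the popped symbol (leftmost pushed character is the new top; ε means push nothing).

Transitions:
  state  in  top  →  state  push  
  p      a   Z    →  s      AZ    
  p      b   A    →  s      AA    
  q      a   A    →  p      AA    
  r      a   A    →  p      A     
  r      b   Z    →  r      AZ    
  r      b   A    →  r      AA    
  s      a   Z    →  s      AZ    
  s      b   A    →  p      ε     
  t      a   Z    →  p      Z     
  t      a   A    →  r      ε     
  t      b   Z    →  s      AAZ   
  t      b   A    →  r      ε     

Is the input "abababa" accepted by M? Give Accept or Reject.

(p, abababa, Z)
  read a, top Z: go to s, push AZ → (s, bababa, AZ)
  read b, top A: go to p, push ε → (p, ababa, Z)
  read a, top Z: go to s, push AZ → (s, baba, AZ)
  read b, top A: go to p, push ε → (p, aba, Z)
  read a, top Z: go to s, push AZ → (s, ba, AZ)
  read b, top A: go to p, push ε → (p, a, Z)
  read a, top Z: go to s, push AZ → (s, ε, AZ)
All input consumed; state s ∈ F.

Accept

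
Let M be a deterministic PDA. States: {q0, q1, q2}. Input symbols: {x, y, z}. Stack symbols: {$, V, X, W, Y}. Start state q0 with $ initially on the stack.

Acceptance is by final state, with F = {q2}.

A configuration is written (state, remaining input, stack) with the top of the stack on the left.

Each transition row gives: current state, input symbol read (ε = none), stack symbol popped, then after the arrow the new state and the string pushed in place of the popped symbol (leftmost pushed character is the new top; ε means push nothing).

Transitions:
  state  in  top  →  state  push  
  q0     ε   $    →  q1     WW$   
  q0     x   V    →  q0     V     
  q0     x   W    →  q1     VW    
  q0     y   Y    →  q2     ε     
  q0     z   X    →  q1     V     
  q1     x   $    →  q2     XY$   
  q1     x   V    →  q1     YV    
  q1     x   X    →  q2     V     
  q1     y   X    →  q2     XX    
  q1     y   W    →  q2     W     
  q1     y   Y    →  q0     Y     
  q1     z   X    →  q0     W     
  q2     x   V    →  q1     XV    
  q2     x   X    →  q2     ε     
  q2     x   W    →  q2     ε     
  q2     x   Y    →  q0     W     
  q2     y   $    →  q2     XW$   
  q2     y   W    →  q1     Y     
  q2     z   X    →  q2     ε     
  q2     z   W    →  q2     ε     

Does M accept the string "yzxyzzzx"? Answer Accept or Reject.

Reject

(q0, yzxyzzzx, $)
  ε-move, top $: go to q1, push WW$ → (q1, yzxyzzzx, WW$)
  read y, top W: go to q2, push W → (q2, zxyzzzx, WW$)
  read z, top W: go to q2, push ε → (q2, xyzzzx, W$)
  read x, top W: go to q2, push ε → (q2, yzzzx, $)
  read y, top $: go to q2, push XW$ → (q2, zzzx, XW$)
  read z, top X: go to q2, push ε → (q2, zzx, W$)
  read z, top W: go to q2, push ε → (q2, zx, $)
No transition applies at (q2, zx, $); input not fully consumed.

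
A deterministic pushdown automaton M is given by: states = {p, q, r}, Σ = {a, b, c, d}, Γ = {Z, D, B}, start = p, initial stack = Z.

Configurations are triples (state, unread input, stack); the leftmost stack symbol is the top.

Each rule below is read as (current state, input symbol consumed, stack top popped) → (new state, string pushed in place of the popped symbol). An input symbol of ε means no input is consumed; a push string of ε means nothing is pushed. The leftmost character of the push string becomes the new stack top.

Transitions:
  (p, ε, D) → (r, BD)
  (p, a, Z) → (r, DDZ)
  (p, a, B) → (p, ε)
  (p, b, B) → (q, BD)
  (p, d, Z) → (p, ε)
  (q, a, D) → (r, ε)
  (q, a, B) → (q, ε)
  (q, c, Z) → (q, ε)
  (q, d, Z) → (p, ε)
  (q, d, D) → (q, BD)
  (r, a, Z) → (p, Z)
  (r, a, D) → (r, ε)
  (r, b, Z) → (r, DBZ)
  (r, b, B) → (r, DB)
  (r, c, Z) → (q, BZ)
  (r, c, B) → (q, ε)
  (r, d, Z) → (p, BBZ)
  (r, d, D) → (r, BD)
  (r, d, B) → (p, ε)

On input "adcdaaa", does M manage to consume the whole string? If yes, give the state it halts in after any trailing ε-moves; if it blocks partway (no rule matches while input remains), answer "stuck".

r

(p, adcdaaa, Z)
  read a, top Z: go to r, push DDZ → (r, dcdaaa, DDZ)
  read d, top D: go to r, push BD → (r, cdaaa, BDDZ)
  read c, top B: go to q, push ε → (q, daaa, DDZ)
  read d, top D: go to q, push BD → (q, aaa, BDDZ)
  read a, top B: go to q, push ε → (q, aa, DDZ)
  read a, top D: go to r, push ε → (r, a, DZ)
  read a, top D: go to r, push ε → (r, ε, Z)
All input consumed; M is in state r.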